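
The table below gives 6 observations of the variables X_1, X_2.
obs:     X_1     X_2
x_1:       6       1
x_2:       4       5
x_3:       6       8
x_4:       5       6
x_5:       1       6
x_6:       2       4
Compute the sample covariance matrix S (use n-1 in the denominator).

Step 1 — column means:
  mean(X_1) = (6 + 4 + 6 + 5 + 1 + 2) / 6 = 24/6 = 4
  mean(X_2) = (1 + 5 + 8 + 6 + 6 + 4) / 6 = 30/6 = 5

Step 2 — sample covariance S[i,j] = (1/(n-1)) · Σ_k (x_{k,i} - mean_i) · (x_{k,j} - mean_j), with n-1 = 5.
  S[X_1,X_1] = ((2)·(2) + (0)·(0) + (2)·(2) + (1)·(1) + (-3)·(-3) + (-2)·(-2)) / 5 = 22/5 = 4.4
  S[X_1,X_2] = ((2)·(-4) + (0)·(0) + (2)·(3) + (1)·(1) + (-3)·(1) + (-2)·(-1)) / 5 = -2/5 = -0.4
  S[X_2,X_2] = ((-4)·(-4) + (0)·(0) + (3)·(3) + (1)·(1) + (1)·(1) + (-1)·(-1)) / 5 = 28/5 = 5.6

S is symmetric (S[j,i] = S[i,j]). Assembling:

S = [[4.4, -0.4],
 [-0.4, 5.6]]


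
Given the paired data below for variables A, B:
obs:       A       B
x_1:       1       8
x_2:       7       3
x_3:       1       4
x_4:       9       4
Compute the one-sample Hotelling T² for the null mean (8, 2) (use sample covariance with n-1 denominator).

Step 1 — sample mean vector:
  mean(A) = (1 + 7 + 1 + 9) / 4 = 18/4 = 4.5
  mean(B) = (8 + 3 + 4 + 4) / 4 = 19/4 = 4.75
  x̄ = (4.5, 4.75),  deviation x̄ - mu_0 = (4.5, 4.75) - (8, 2) = (-3.5, 2.75).

Step 2 — sample covariance matrix, S[i,j] = (1/(n-1)) · Σ_k (x_{k,i} - mean_i) · (x_{k,j} - mean_j), divisor n-1 = 3:
  S[A,A] = ((-3.5)·(-3.5) + (2.5)·(2.5) + (-3.5)·(-3.5) + (4.5)·(4.5)) / 3 = 51/3 = 17
  S[A,B] = ((-3.5)·(3.25) + (2.5)·(-1.75) + (-3.5)·(-0.75) + (4.5)·(-0.75)) / 3 = -16.5/3 = -5.5
  S[B,B] = ((3.25)·(3.25) + (-1.75)·(-1.75) + (-0.75)·(-0.75) + (-0.75)·(-0.75)) / 3 = 14.75/3 = 4.9167
  S = [[17, -5.5],
 [-5.5, 4.9167]].

Step 3 — invert S. det(S) = 17·4.9167 - (-5.5)² = 53.3333.
  S^{-1} = (1/det) · [[d, -b], [-b, a]] = [[0.0922, 0.1031],
 [0.1031, 0.3188]].

Step 4 — quadratic form (x̄ - mu_0)^T · S^{-1} · (x̄ - mu_0):
  S^{-1} · (x̄ - mu_0) = (-0.0391, 0.5156),
  (x̄ - mu_0)^T · [...] = (-3.5)·(-0.0391) + (2.75)·(0.5156) = 1.5547.

Step 5 — scale by n: T² = 4 · 1.5547 = 6.2188.

T² ≈ 6.2188


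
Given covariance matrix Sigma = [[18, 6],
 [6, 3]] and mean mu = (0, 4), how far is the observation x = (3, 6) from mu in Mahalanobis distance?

Step 1 — centre the observation: (x - mu) = (3, 2).

Step 2 — invert Sigma. det(Sigma) = 18·3 - (6)² = 18.
  Sigma^{-1} = (1/det) · [[d, -b], [-b, a]] = [[0.1667, -0.3333],
 [-0.3333, 1]].

Step 3 — form the quadratic (x - mu)^T · Sigma^{-1} · (x - mu):
  Sigma^{-1} · (x - mu) = (-0.1667, 1).
  (x - mu)^T · [Sigma^{-1} · (x - mu)] = (3)·(-0.1667) + (2)·(1) = 1.5.

Step 4 — take square root: d = √(1.5) ≈ 1.2247.

d(x, mu) = √(1.5) ≈ 1.2247


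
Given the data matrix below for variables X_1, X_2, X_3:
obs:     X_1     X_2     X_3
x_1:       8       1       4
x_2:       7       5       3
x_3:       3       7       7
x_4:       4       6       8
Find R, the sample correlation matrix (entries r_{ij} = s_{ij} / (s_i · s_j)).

Step 1 — column means:
  mean(X_1) = (8 + 7 + 3 + 4) / 4 = 22/4 = 5.5
  mean(X_2) = (1 + 5 + 7 + 6) / 4 = 19/4 = 4.75
  mean(X_3) = (4 + 3 + 7 + 8) / 4 = 22/4 = 5.5

Step 2 — sample variances and covariances s[i,j] = (1/(n-1)) · Σ_k (x_{k,i} - mean_i) · (x_{k,j} - mean_j), with n-1 = 3:
  s[X_1,X_1] = ((2.5)·(2.5) + (1.5)·(1.5) + (-2.5)·(-2.5) + (-1.5)·(-1.5)) / 3 = 17/3 = 5.6667
  s[X_1,X_2] = ((2.5)·(-3.75) + (1.5)·(0.25) + (-2.5)·(2.25) + (-1.5)·(1.25)) / 3 = -16.5/3 = -5.5
  s[X_1,X_3] = ((2.5)·(-1.5) + (1.5)·(-2.5) + (-2.5)·(1.5) + (-1.5)·(2.5)) / 3 = -15/3 = -5
  s[X_2,X_2] = ((-3.75)·(-3.75) + (0.25)·(0.25) + (2.25)·(2.25) + (1.25)·(1.25)) / 3 = 20.75/3 = 6.9167
  s[X_2,X_3] = ((-3.75)·(-1.5) + (0.25)·(-2.5) + (2.25)·(1.5) + (1.25)·(2.5)) / 3 = 11.5/3 = 3.8333
  s[X_3,X_3] = ((-1.5)·(-1.5) + (-2.5)·(-2.5) + (1.5)·(1.5) + (2.5)·(2.5)) / 3 = 17/3 = 5.6667
  Sample standard deviations s_i = √(s[i,i]):
  s(X_1) = √(5.6667) = 2.3805
  s(X_2) = √(6.9167) = 2.63
  s(X_3) = √(5.6667) = 2.3805

Step 3 — r_{ij} = s_{ij} / (s_i · s_j):
  r[X_1,X_1] = 1 (diagonal).
  r[X_1,X_2] = -5.5 / (2.3805 · 2.63) = -5.5 / 6.2605 = -0.8785
  r[X_1,X_3] = -5 / (2.3805 · 2.3805) = -5 / 5.6667 = -0.8824
  r[X_2,X_2] = 1 (diagonal).
  r[X_2,X_3] = 3.8333 / (2.63 · 2.3805) = 3.8333 / 6.2605 = 0.6123
  r[X_3,X_3] = 1 (diagonal).

R is symmetric with unit diagonal. Assembling:

R = [[1, -0.8785, -0.8824],
 [-0.8785, 1, 0.6123],
 [-0.8824, 0.6123, 1]]


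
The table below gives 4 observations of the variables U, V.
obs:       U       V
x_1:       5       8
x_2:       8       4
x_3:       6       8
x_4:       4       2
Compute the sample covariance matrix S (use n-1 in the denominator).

Step 1 — column means:
  mean(U) = (5 + 8 + 6 + 4) / 4 = 23/4 = 5.75
  mean(V) = (8 + 4 + 8 + 2) / 4 = 22/4 = 5.5

Step 2 — sample covariance S[i,j] = (1/(n-1)) · Σ_k (x_{k,i} - mean_i) · (x_{k,j} - mean_j), with n-1 = 3.
  S[U,U] = ((-0.75)·(-0.75) + (2.25)·(2.25) + (0.25)·(0.25) + (-1.75)·(-1.75)) / 3 = 8.75/3 = 2.9167
  S[U,V] = ((-0.75)·(2.5) + (2.25)·(-1.5) + (0.25)·(2.5) + (-1.75)·(-3.5)) / 3 = 1.5/3 = 0.5
  S[V,V] = ((2.5)·(2.5) + (-1.5)·(-1.5) + (2.5)·(2.5) + (-3.5)·(-3.5)) / 3 = 27/3 = 9

S is symmetric (S[j,i] = S[i,j]). Assembling:

S = [[2.9167, 0.5],
 [0.5, 9]]


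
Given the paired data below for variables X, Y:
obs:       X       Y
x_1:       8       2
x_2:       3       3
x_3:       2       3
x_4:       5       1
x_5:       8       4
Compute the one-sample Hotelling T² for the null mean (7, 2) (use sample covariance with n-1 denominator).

Step 1 — sample mean vector:
  mean(X) = (8 + 3 + 2 + 5 + 8) / 5 = 26/5 = 5.2
  mean(Y) = (2 + 3 + 3 + 1 + 4) / 5 = 13/5 = 2.6
  x̄ = (5.2, 2.6),  deviation x̄ - mu_0 = (5.2, 2.6) - (7, 2) = (-1.8, 0.6).

Step 2 — sample covariance matrix, S[i,j] = (1/(n-1)) · Σ_k (x_{k,i} - mean_i) · (x_{k,j} - mean_j), divisor n-1 = 4:
  S[X,X] = ((2.8)·(2.8) + (-2.2)·(-2.2) + (-3.2)·(-3.2) + (-0.2)·(-0.2) + (2.8)·(2.8)) / 4 = 30.8/4 = 7.7
  S[X,Y] = ((2.8)·(-0.6) + (-2.2)·(0.4) + (-3.2)·(0.4) + (-0.2)·(-1.6) + (2.8)·(1.4)) / 4 = 0.4/4 = 0.1
  S[Y,Y] = ((-0.6)·(-0.6) + (0.4)·(0.4) + (0.4)·(0.4) + (-1.6)·(-1.6) + (1.4)·(1.4)) / 4 = 5.2/4 = 1.3
  S = [[7.7, 0.1],
 [0.1, 1.3]].

Step 3 — invert S. det(S) = 7.7·1.3 - (0.1)² = 10.
  S^{-1} = (1/det) · [[d, -b], [-b, a]] = [[0.13, -0.01],
 [-0.01, 0.77]].

Step 4 — quadratic form (x̄ - mu_0)^T · S^{-1} · (x̄ - mu_0):
  S^{-1} · (x̄ - mu_0) = (-0.24, 0.48),
  (x̄ - mu_0)^T · [...] = (-1.8)·(-0.24) + (0.6)·(0.48) = 0.72.

Step 5 — scale by n: T² = 5 · 0.72 = 3.6.

T² ≈ 3.6


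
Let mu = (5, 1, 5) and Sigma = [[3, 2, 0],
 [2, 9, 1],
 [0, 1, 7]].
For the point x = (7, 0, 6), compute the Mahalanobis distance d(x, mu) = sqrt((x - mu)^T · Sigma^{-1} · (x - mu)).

Step 1 — centre the observation: (x - mu) = (2, -1, 1).

Step 2 — invert Sigma (cofactor / det for 3×3, or solve directly):
  Sigma^{-1} = [[0.3924, -0.0886, 0.0127],
 [-0.0886, 0.1329, -0.019],
 [0.0127, -0.019, 0.1456]].

Step 3 — form the quadratic (x - mu)^T · Sigma^{-1} · (x - mu):
  Sigma^{-1} · (x - mu) = (0.8861, -0.3291, 0.1899).
  (x - mu)^T · [Sigma^{-1} · (x - mu)] = (2)·(0.8861) + (-1)·(-0.3291) + (1)·(0.1899) = 2.2911.

Step 4 — take square root: d = √(2.2911) ≈ 1.5137.

d(x, mu) = √(2.2911) ≈ 1.5137


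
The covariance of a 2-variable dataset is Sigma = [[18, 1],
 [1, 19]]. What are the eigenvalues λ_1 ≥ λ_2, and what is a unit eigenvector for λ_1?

Step 1 — characteristic polynomial of 2×2 Sigma:
  det(Sigma - λI) = λ² - trace · λ + det = 0.
  trace = 18 + 19 = 37, det = 18·19 - (1)² = 341.
Step 2 — discriminant:
  Δ = trace² - 4·det = 1369 - 1364 = 5.
Step 3 — eigenvalues:
  λ = (trace ± √Δ)/2 = (37 ± 2.2361)/2,
  λ_1 = 19.618,  λ_2 = 17.382.

Step 4 — unit eigenvector for λ_1: solve (Sigma - λ_1 I)v = 0. First row:
  (18 - 19.618)·v_x + (1)·v_y = 0, i.e. (-1.618)·v_x + (1)·v_y = 0,
  so v ∝ (b, λ_1 - a) = (1, 1.618) = u.
  ||u|| = √((1)² + (1.618)²) = √(3.618) ≈ 1.9021,
  v_1 = u/||u|| ≈ (0.5257, 0.8507) (||v_1|| = 1).

λ_1 = 19.618,  λ_2 = 17.382;  v_1 ≈ (0.5257, 0.8507)


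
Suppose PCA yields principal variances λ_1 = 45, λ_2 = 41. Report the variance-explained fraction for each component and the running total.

Step 1 — total variance = trace(Sigma) = Σ λ_i = 45 + 41 = 86.

Step 2 — fraction explained by component i = λ_i / Σ λ:
  PC1: 45/86 = 0.5233
  PC2: 41/86 = 0.4767

Step 3 — cumulative fraction after k components = (λ_1 + ... + λ_k) / Σ λ:
  k = 1: 45/86 = 0.5233
  k = 2: (45 + 41)/86 = 86/86 = 1

Summary (fraction, with percent):

explained: PC1 0.5233 (52.33%), PC2 0.4767 (47.67%);  cumulative: 0.5233, 1


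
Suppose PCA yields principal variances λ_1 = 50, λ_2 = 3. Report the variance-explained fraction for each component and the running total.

Step 1 — total variance = trace(Sigma) = Σ λ_i = 50 + 3 = 53.

Step 2 — fraction explained by component i = λ_i / Σ λ:
  PC1: 50/53 = 0.9434
  PC2: 3/53 = 0.0566

Step 3 — cumulative fraction after k components = (λ_1 + ... + λ_k) / Σ λ:
  k = 1: 50/53 = 0.9434
  k = 2: (50 + 3)/53 = 53/53 = 1

Summary (fraction, with percent):

explained: PC1 0.9434 (94.34%), PC2 0.0566 (5.66%);  cumulative: 0.9434, 1


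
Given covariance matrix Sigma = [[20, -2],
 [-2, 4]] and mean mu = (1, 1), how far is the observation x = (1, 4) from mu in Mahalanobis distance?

Step 1 — centre the observation: (x - mu) = (0, 3).

Step 2 — invert Sigma. det(Sigma) = 20·4 - (-2)² = 76.
  Sigma^{-1} = (1/det) · [[d, -b], [-b, a]] = [[0.0526, 0.0263],
 [0.0263, 0.2632]].

Step 3 — form the quadratic (x - mu)^T · Sigma^{-1} · (x - mu):
  Sigma^{-1} · (x - mu) = (0.0789, 0.7895).
  (x - mu)^T · [Sigma^{-1} · (x - mu)] = (0)·(0.0789) + (3)·(0.7895) = 2.3684.

Step 4 — take square root: d = √(2.3684) ≈ 1.539.

d(x, mu) = √(2.3684) ≈ 1.539


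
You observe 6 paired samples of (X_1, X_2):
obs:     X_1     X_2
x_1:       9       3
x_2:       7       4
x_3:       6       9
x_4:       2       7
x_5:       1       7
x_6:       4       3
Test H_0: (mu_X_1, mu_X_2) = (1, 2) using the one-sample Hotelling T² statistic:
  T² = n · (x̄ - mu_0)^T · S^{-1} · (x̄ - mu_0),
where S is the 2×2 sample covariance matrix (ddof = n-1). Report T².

Step 1 — sample mean vector:
  mean(X_1) = (9 + 7 + 6 + 2 + 1 + 4) / 6 = 29/6 = 4.8333
  mean(X_2) = (3 + 4 + 9 + 7 + 7 + 3) / 6 = 33/6 = 5.5
  x̄ = (4.8333, 5.5),  deviation x̄ - mu_0 = (4.8333, 5.5) - (1, 2) = (3.8333, 3.5).

Step 2 — sample covariance matrix, S[i,j] = (1/(n-1)) · Σ_k (x_{k,i} - mean_i) · (x_{k,j} - mean_j), divisor n-1 = 5:
  S[X_1,X_1] = ((4.1667)·(4.1667) + (2.1667)·(2.1667) + (1.1667)·(1.1667) + (-2.8333)·(-2.8333) + (-3.8333)·(-3.8333) + (-0.8333)·(-0.8333)) / 5 = 46.8333/5 = 9.3667
  S[X_1,X_2] = ((4.1667)·(-2.5) + (2.1667)·(-1.5) + (1.1667)·(3.5) + (-2.8333)·(1.5) + (-3.8333)·(1.5) + (-0.8333)·(-2.5)) / 5 = -17.5/5 = -3.5
  S[X_2,X_2] = ((-2.5)·(-2.5) + (-1.5)·(-1.5) + (3.5)·(3.5) + (1.5)·(1.5) + (1.5)·(1.5) + (-2.5)·(-2.5)) / 5 = 31.5/5 = 6.3
  S = [[9.3667, -3.5],
 [-3.5, 6.3]].

Step 3 — invert S. det(S) = 9.3667·6.3 - (-3.5)² = 46.76.
  S^{-1} = (1/det) · [[d, -b], [-b, a]] = [[0.1347, 0.0749],
 [0.0749, 0.2003]].

Step 4 — quadratic form (x̄ - mu_0)^T · S^{-1} · (x̄ - mu_0):
  S^{-1} · (x̄ - mu_0) = (0.7784, 0.988),
  (x̄ - mu_0)^T · [...] = (3.8333)·(0.7784) + (3.5)·(0.988) = 6.4421.

Step 5 — scale by n: T² = 6 · 6.4421 = 38.6527.

T² ≈ 38.6527


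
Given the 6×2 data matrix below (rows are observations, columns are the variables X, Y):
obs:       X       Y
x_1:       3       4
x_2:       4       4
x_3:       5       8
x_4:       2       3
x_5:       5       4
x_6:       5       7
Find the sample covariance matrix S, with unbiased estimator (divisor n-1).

Step 1 — column means:
  mean(X) = (3 + 4 + 5 + 2 + 5 + 5) / 6 = 24/6 = 4
  mean(Y) = (4 + 4 + 8 + 3 + 4 + 7) / 6 = 30/6 = 5

Step 2 — sample covariance S[i,j] = (1/(n-1)) · Σ_k (x_{k,i} - mean_i) · (x_{k,j} - mean_j), with n-1 = 5.
  S[X,X] = ((-1)·(-1) + (0)·(0) + (1)·(1) + (-2)·(-2) + (1)·(1) + (1)·(1)) / 5 = 8/5 = 1.6
  S[X,Y] = ((-1)·(-1) + (0)·(-1) + (1)·(3) + (-2)·(-2) + (1)·(-1) + (1)·(2)) / 5 = 9/5 = 1.8
  S[Y,Y] = ((-1)·(-1) + (-1)·(-1) + (3)·(3) + (-2)·(-2) + (-1)·(-1) + (2)·(2)) / 5 = 20/5 = 4

S is symmetric (S[j,i] = S[i,j]). Assembling:

S = [[1.6, 1.8],
 [1.8, 4]]


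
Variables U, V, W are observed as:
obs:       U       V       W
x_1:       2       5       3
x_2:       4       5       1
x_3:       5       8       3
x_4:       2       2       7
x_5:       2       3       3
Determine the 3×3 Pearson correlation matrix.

Step 1 — column means:
  mean(U) = (2 + 4 + 5 + 2 + 2) / 5 = 15/5 = 3
  mean(V) = (5 + 5 + 8 + 2 + 3) / 5 = 23/5 = 4.6
  mean(W) = (3 + 1 + 3 + 7 + 3) / 5 = 17/5 = 3.4

Step 2 — sample variances and covariances s[i,j] = (1/(n-1)) · Σ_k (x_{k,i} - mean_i) · (x_{k,j} - mean_j), with n-1 = 4:
  s[U,U] = ((-1)·(-1) + (1)·(1) + (2)·(2) + (-1)·(-1) + (-1)·(-1)) / 4 = 8/4 = 2
  s[U,V] = ((-1)·(0.4) + (1)·(0.4) + (2)·(3.4) + (-1)·(-2.6) + (-1)·(-1.6)) / 4 = 11/4 = 2.75
  s[U,W] = ((-1)·(-0.4) + (1)·(-2.4) + (2)·(-0.4) + (-1)·(3.6) + (-1)·(-0.4)) / 4 = -6/4 = -1.5
  s[V,V] = ((0.4)·(0.4) + (0.4)·(0.4) + (3.4)·(3.4) + (-2.6)·(-2.6) + (-1.6)·(-1.6)) / 4 = 21.2/4 = 5.3
  s[V,W] = ((0.4)·(-0.4) + (0.4)·(-2.4) + (3.4)·(-0.4) + (-2.6)·(3.6) + (-1.6)·(-0.4)) / 4 = -11.2/4 = -2.8
  s[W,W] = ((-0.4)·(-0.4) + (-2.4)·(-2.4) + (-0.4)·(-0.4) + (3.6)·(3.6) + (-0.4)·(-0.4)) / 4 = 19.2/4 = 4.8
  Sample standard deviations s_i = √(s[i,i]):
  s(U) = √(2) = 1.4142
  s(V) = √(5.3) = 2.3022
  s(W) = √(4.8) = 2.1909

Step 3 — r_{ij} = s_{ij} / (s_i · s_j):
  r[U,U] = 1 (diagonal).
  r[U,V] = 2.75 / (1.4142 · 2.3022) = 2.75 / 3.2558 = 0.8447
  r[U,W] = -1.5 / (1.4142 · 2.1909) = -1.5 / 3.0984 = -0.4841
  r[V,V] = 1 (diagonal).
  r[V,W] = -2.8 / (2.3022 · 2.1909) = -2.8 / 5.0438 = -0.5551
  r[W,W] = 1 (diagonal).

R is symmetric with unit diagonal. Assembling:

R = [[1, 0.8447, -0.4841],
 [0.8447, 1, -0.5551],
 [-0.4841, -0.5551, 1]]


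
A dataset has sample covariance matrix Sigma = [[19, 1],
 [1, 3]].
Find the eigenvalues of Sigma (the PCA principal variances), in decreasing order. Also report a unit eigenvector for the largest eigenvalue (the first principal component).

Step 1 — characteristic polynomial of 2×2 Sigma:
  det(Sigma - λI) = λ² - trace · λ + det = 0.
  trace = 19 + 3 = 22, det = 19·3 - (1)² = 56.
Step 2 — discriminant:
  Δ = trace² - 4·det = 484 - 224 = 260.
Step 3 — eigenvalues:
  λ = (trace ± √Δ)/2 = (22 ± 16.1245)/2,
  λ_1 = 19.0623,  λ_2 = 2.9377.

Step 4 — unit eigenvector for λ_1: solve (Sigma - λ_1 I)v = 0. First row:
  (19 - 19.0623)·v_x + (1)·v_y = 0, i.e. (-0.0623)·v_x + (1)·v_y = 0,
  so v ∝ (b, λ_1 - a) = (1, 0.0623) = u.
  ||u|| = √((1)² + (0.0623)²) = √(1.0039) ≈ 1.0019,
  v_1 = u/||u|| ≈ (0.9981, 0.0621) (||v_1|| = 1).

λ_1 = 19.0623,  λ_2 = 2.9377;  v_1 ≈ (0.9981, 0.0621)


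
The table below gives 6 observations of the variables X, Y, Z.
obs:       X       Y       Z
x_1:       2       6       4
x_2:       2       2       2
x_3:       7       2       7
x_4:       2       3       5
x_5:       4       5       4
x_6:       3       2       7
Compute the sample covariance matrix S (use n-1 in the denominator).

Step 1 — column means:
  mean(X) = (2 + 2 + 7 + 2 + 4 + 3) / 6 = 20/6 = 3.3333
  mean(Y) = (6 + 2 + 2 + 3 + 5 + 2) / 6 = 20/6 = 3.3333
  mean(Z) = (4 + 2 + 7 + 5 + 4 + 7) / 6 = 29/6 = 4.8333

Step 2 — sample covariance S[i,j] = (1/(n-1)) · Σ_k (x_{k,i} - mean_i) · (x_{k,j} - mean_j), with n-1 = 5.
  S[X,X] = ((-1.3333)·(-1.3333) + (-1.3333)·(-1.3333) + (3.6667)·(3.6667) + (-1.3333)·(-1.3333) + (0.6667)·(0.6667) + (-0.3333)·(-0.3333)) / 5 = 19.3333/5 = 3.8667
  S[X,Y] = ((-1.3333)·(2.6667) + (-1.3333)·(-1.3333) + (3.6667)·(-1.3333) + (-1.3333)·(-0.3333) + (0.6667)·(1.6667) + (-0.3333)·(-1.3333)) / 5 = -4.6667/5 = -0.9333
  S[X,Z] = ((-1.3333)·(-0.8333) + (-1.3333)·(-2.8333) + (3.6667)·(2.1667) + (-1.3333)·(0.1667) + (0.6667)·(-0.8333) + (-0.3333)·(2.1667)) / 5 = 11.3333/5 = 2.2667
  S[Y,Y] = ((2.6667)·(2.6667) + (-1.3333)·(-1.3333) + (-1.3333)·(-1.3333) + (-0.3333)·(-0.3333) + (1.6667)·(1.6667) + (-1.3333)·(-1.3333)) / 5 = 15.3333/5 = 3.0667
  S[Y,Z] = ((2.6667)·(-0.8333) + (-1.3333)·(-2.8333) + (-1.3333)·(2.1667) + (-0.3333)·(0.1667) + (1.6667)·(-0.8333) + (-1.3333)·(2.1667)) / 5 = -5.6667/5 = -1.1333
  S[Z,Z] = ((-0.8333)·(-0.8333) + (-2.8333)·(-2.8333) + (2.1667)·(2.1667) + (0.1667)·(0.1667) + (-0.8333)·(-0.8333) + (2.1667)·(2.1667)) / 5 = 18.8333/5 = 3.7667

S is symmetric (S[j,i] = S[i,j]). Assembling:

S = [[3.8667, -0.9333, 2.2667],
 [-0.9333, 3.0667, -1.1333],
 [2.2667, -1.1333, 3.7667]]


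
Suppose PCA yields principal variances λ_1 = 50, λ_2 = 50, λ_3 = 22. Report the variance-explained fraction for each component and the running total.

Step 1 — total variance = trace(Sigma) = Σ λ_i = 50 + 50 + 22 = 122.

Step 2 — fraction explained by component i = λ_i / Σ λ:
  PC1: 50/122 = 0.4098
  PC2: 50/122 = 0.4098
  PC3: 22/122 = 0.1803

Step 3 — cumulative fraction after k components = (λ_1 + ... + λ_k) / Σ λ:
  k = 1: 50/122 = 0.4098
  k = 2: (50 + 50)/122 = 100/122 = 0.8197
  k = 3: (50 + 50 + 22)/122 = 122/122 = 1

Summary (fraction, with percent):

explained: PC1 0.4098 (40.98%), PC2 0.4098 (40.98%), PC3 0.1803 (18.03%);  cumulative: 0.4098, 0.8197, 1


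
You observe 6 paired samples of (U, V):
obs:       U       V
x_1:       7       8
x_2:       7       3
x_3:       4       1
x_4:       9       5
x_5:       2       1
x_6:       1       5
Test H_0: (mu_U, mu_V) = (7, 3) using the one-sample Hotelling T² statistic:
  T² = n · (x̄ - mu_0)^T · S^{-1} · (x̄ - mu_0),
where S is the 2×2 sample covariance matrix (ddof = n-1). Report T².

Step 1 — sample mean vector:
  mean(U) = (7 + 7 + 4 + 9 + 2 + 1) / 6 = 30/6 = 5
  mean(V) = (8 + 3 + 1 + 5 + 1 + 5) / 6 = 23/6 = 3.8333
  x̄ = (5, 3.8333),  deviation x̄ - mu_0 = (5, 3.8333) - (7, 3) = (-2, 0.8333).

Step 2 — sample covariance matrix, S[i,j] = (1/(n-1)) · Σ_k (x_{k,i} - mean_i) · (x_{k,j} - mean_j), divisor n-1 = 5:
  S[U,U] = ((2)·(2) + (2)·(2) + (-1)·(-1) + (4)·(4) + (-3)·(-3) + (-4)·(-4)) / 5 = 50/5 = 10
  S[U,V] = ((2)·(4.1667) + (2)·(-0.8333) + (-1)·(-2.8333) + (4)·(1.1667) + (-3)·(-2.8333) + (-4)·(1.1667)) / 5 = 18/5 = 3.6
  S[V,V] = ((4.1667)·(4.1667) + (-0.8333)·(-0.8333) + (-2.8333)·(-2.8333) + (1.1667)·(1.1667) + (-2.8333)·(-2.8333) + (1.1667)·(1.1667)) / 5 = 36.8333/5 = 7.3667
  S = [[10, 3.6],
 [3.6, 7.3667]].

Step 3 — invert S. det(S) = 10·7.3667 - (3.6)² = 60.7067.
  S^{-1} = (1/det) · [[d, -b], [-b, a]] = [[0.1213, -0.0593],
 [-0.0593, 0.1647]].

Step 4 — quadratic form (x̄ - mu_0)^T · S^{-1} · (x̄ - mu_0):
  S^{-1} · (x̄ - mu_0) = (-0.2921, 0.2559),
  (x̄ - mu_0)^T · [...] = (-2)·(-0.2921) + (0.8333)·(0.2559) = 0.7975.

Step 5 — scale by n: T² = 6 · 0.7975 = 4.7848.

T² ≈ 4.7848


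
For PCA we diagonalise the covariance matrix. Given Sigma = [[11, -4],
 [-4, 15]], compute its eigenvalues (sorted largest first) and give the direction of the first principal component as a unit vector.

Step 1 — characteristic polynomial of 2×2 Sigma:
  det(Sigma - λI) = λ² - trace · λ + det = 0.
  trace = 11 + 15 = 26, det = 11·15 - (-4)² = 149.
Step 2 — discriminant:
  Δ = trace² - 4·det = 676 - 596 = 80.
Step 3 — eigenvalues:
  λ = (trace ± √Δ)/2 = (26 ± 8.9443)/2,
  λ_1 = 17.4721,  λ_2 = 8.5279.

Step 4 — unit eigenvector for λ_1: solve (Sigma - λ_1 I)v = 0. First row:
  (11 - 17.4721)·v_x + (-4)·v_y = 0, i.e. (-6.4721)·v_x + (-4)·v_y = 0,
  so v ∝ (b, λ_1 - a) = (-4, 6.4721); multiply by -1 so the first entry is positive: u = (4, -6.4721).
  ||u|| = √((4)² + (-6.4721)²) = √(57.8885) ≈ 7.6085,
  v_1 = u/||u|| ≈ (0.5257, -0.8507) (||v_1|| = 1).

λ_1 = 17.4721,  λ_2 = 8.5279;  v_1 ≈ (0.5257, -0.8507)


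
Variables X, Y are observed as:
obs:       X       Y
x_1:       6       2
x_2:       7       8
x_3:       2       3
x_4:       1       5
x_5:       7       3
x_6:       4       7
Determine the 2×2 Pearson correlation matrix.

Step 1 — column means:
  mean(X) = (6 + 7 + 2 + 1 + 7 + 4) / 6 = 27/6 = 4.5
  mean(Y) = (2 + 8 + 3 + 5 + 3 + 7) / 6 = 28/6 = 4.6667

Step 2 — sample variances and covariances s[i,j] = (1/(n-1)) · Σ_k (x_{k,i} - mean_i) · (x_{k,j} - mean_j), with n-1 = 5:
  s[X,X] = ((1.5)·(1.5) + (2.5)·(2.5) + (-2.5)·(-2.5) + (-3.5)·(-3.5) + (2.5)·(2.5) + (-0.5)·(-0.5)) / 5 = 33.5/5 = 6.7
  s[X,Y] = ((1.5)·(-2.6667) + (2.5)·(3.3333) + (-2.5)·(-1.6667) + (-3.5)·(0.3333) + (2.5)·(-1.6667) + (-0.5)·(2.3333)) / 5 = 2/5 = 0.4
  s[Y,Y] = ((-2.6667)·(-2.6667) + (3.3333)·(3.3333) + (-1.6667)·(-1.6667) + (0.3333)·(0.3333) + (-1.6667)·(-1.6667) + (2.3333)·(2.3333)) / 5 = 29.3333/5 = 5.8667
  Sample standard deviations s_i = √(s[i,i]):
  s(X) = √(6.7) = 2.5884
  s(Y) = √(5.8667) = 2.4221

Step 3 — r_{ij} = s_{ij} / (s_i · s_j):
  r[X,X] = 1 (diagonal).
  r[X,Y] = 0.4 / (2.5884 · 2.4221) = 0.4 / 6.2695 = 0.0638
  r[Y,Y] = 1 (diagonal).

R is symmetric with unit diagonal. Assembling:

R = [[1, 0.0638],
 [0.0638, 1]]


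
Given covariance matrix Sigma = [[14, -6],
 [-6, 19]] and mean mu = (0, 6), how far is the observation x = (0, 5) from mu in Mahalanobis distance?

Step 1 — centre the observation: (x - mu) = (0, -1).

Step 2 — invert Sigma. det(Sigma) = 14·19 - (-6)² = 230.
  Sigma^{-1} = (1/det) · [[d, -b], [-b, a]] = [[0.0826, 0.0261],
 [0.0261, 0.0609]].

Step 3 — form the quadratic (x - mu)^T · Sigma^{-1} · (x - mu):
  Sigma^{-1} · (x - mu) = (-0.0261, -0.0609).
  (x - mu)^T · [Sigma^{-1} · (x - mu)] = (0)·(-0.0261) + (-1)·(-0.0609) = 0.0609.

Step 4 — take square root: d = √(0.0609) ≈ 0.2467.

d(x, mu) = √(0.0609) ≈ 0.2467


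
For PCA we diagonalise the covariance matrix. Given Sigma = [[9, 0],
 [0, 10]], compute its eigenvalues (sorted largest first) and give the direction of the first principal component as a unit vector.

Step 1 — characteristic polynomial of 2×2 Sigma:
  det(Sigma - λI) = λ² - trace · λ + det = 0.
  trace = 9 + 10 = 19, det = 9·10 - (0)² = 90.
Step 2 — discriminant:
  Δ = trace² - 4·det = 361 - 360 = 1.
Step 3 — eigenvalues:
  λ = (trace ± √Δ)/2 = (19 ± 1)/2,
  λ_1 = 10,  λ_2 = 9.

Step 4 — unit eigenvector for λ_1: Sigma is diagonal, so its eigenvectors are the coordinate axes. λ_1 = 10 is the diagonal entry on the second coordinate axis, hence
  v_1 = (0, 1) (||v_1|| = 1).

λ_1 = 10,  λ_2 = 9;  v_1 ≈ (0, 1)


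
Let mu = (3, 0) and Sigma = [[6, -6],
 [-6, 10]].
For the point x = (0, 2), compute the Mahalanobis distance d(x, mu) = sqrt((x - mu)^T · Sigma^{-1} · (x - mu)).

Step 1 — centre the observation: (x - mu) = (-3, 2).

Step 2 — invert Sigma. det(Sigma) = 6·10 - (-6)² = 24.
  Sigma^{-1} = (1/det) · [[d, -b], [-b, a]] = [[0.4167, 0.25],
 [0.25, 0.25]].

Step 3 — form the quadratic (x - mu)^T · Sigma^{-1} · (x - mu):
  Sigma^{-1} · (x - mu) = (-0.75, -0.25).
  (x - mu)^T · [Sigma^{-1} · (x - mu)] = (-3)·(-0.75) + (2)·(-0.25) = 1.75.

Step 4 — take square root: d = √(1.75) ≈ 1.3229.

d(x, mu) = √(1.75) ≈ 1.3229


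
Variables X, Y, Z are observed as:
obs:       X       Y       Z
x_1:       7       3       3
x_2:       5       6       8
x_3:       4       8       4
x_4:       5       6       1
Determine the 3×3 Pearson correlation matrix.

Step 1 — column means:
  mean(X) = (7 + 5 + 4 + 5) / 4 = 21/4 = 5.25
  mean(Y) = (3 + 6 + 8 + 6) / 4 = 23/4 = 5.75
  mean(Z) = (3 + 8 + 4 + 1) / 4 = 16/4 = 4

Step 2 — sample variances and covariances s[i,j] = (1/(n-1)) · Σ_k (x_{k,i} - mean_i) · (x_{k,j} - mean_j), with n-1 = 3:
  s[X,X] = ((1.75)·(1.75) + (-0.25)·(-0.25) + (-1.25)·(-1.25) + (-0.25)·(-0.25)) / 3 = 4.75/3 = 1.5833
  s[X,Y] = ((1.75)·(-2.75) + (-0.25)·(0.25) + (-1.25)·(2.25) + (-0.25)·(0.25)) / 3 = -7.75/3 = -2.5833
  s[X,Z] = ((1.75)·(-1) + (-0.25)·(4) + (-1.25)·(0) + (-0.25)·(-3)) / 3 = -2/3 = -0.6667
  s[Y,Y] = ((-2.75)·(-2.75) + (0.25)·(0.25) + (2.25)·(2.25) + (0.25)·(0.25)) / 3 = 12.75/3 = 4.25
  s[Y,Z] = ((-2.75)·(-1) + (0.25)·(4) + (2.25)·(0) + (0.25)·(-3)) / 3 = 3/3 = 1
  s[Z,Z] = ((-1)·(-1) + (4)·(4) + (0)·(0) + (-3)·(-3)) / 3 = 26/3 = 8.6667
  Sample standard deviations s_i = √(s[i,i]):
  s(X) = √(1.5833) = 1.2583
  s(Y) = √(4.25) = 2.0616
  s(Z) = √(8.6667) = 2.9439

Step 3 — r_{ij} = s_{ij} / (s_i · s_j):
  r[X,X] = 1 (diagonal).
  r[X,Y] = -2.5833 / (1.2583 · 2.0616) = -2.5833 / 2.5941 = -0.9959
  r[X,Z] = -0.6667 / (1.2583 · 2.9439) = -0.6667 / 3.7044 = -0.18
  r[Y,Y] = 1 (diagonal).
  r[Y,Z] = 1 / (2.0616 · 2.9439) = 1 / 6.069 = 0.1648
  r[Z,Z] = 1 (diagonal).

R is symmetric with unit diagonal. Assembling:

R = [[1, -0.9959, -0.18],
 [-0.9959, 1, 0.1648],
 [-0.18, 0.1648, 1]]


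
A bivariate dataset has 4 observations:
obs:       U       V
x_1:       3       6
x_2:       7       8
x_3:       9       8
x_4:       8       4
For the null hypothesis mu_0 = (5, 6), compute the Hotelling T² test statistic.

Step 1 — sample mean vector:
  mean(U) = (3 + 7 + 9 + 8) / 4 = 27/4 = 6.75
  mean(V) = (6 + 8 + 8 + 4) / 4 = 26/4 = 6.5
  x̄ = (6.75, 6.5),  deviation x̄ - mu_0 = (6.75, 6.5) - (5, 6) = (1.75, 0.5).

Step 2 — sample covariance matrix, S[i,j] = (1/(n-1)) · Σ_k (x_{k,i} - mean_i) · (x_{k,j} - mean_j), divisor n-1 = 3:
  S[U,U] = ((-3.75)·(-3.75) + (0.25)·(0.25) + (2.25)·(2.25) + (1.25)·(1.25)) / 3 = 20.75/3 = 6.9167
  S[U,V] = ((-3.75)·(-0.5) + (0.25)·(1.5) + (2.25)·(1.5) + (1.25)·(-2.5)) / 3 = 2.5/3 = 0.8333
  S[V,V] = ((-0.5)·(-0.5) + (1.5)·(1.5) + (1.5)·(1.5) + (-2.5)·(-2.5)) / 3 = 11/3 = 3.6667
  S = [[6.9167, 0.8333],
 [0.8333, 3.6667]].

Step 3 — invert S. det(S) = 6.9167·3.6667 - (0.8333)² = 24.6667.
  S^{-1} = (1/det) · [[d, -b], [-b, a]] = [[0.1486, -0.0338],
 [-0.0338, 0.2804]].

Step 4 — quadratic form (x̄ - mu_0)^T · S^{-1} · (x̄ - mu_0):
  S^{-1} · (x̄ - mu_0) = (0.2432, 0.0811),
  (x̄ - mu_0)^T · [...] = (1.75)·(0.2432) + (0.5)·(0.0811) = 0.4662.

Step 5 — scale by n: T² = 4 · 0.4662 = 1.8649.

T² ≈ 1.8649


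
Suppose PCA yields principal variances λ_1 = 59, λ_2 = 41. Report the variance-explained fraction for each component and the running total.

Step 1 — total variance = trace(Sigma) = Σ λ_i = 59 + 41 = 100.

Step 2 — fraction explained by component i = λ_i / Σ λ:
  PC1: 59/100 = 0.59
  PC2: 41/100 = 0.41

Step 3 — cumulative fraction after k components = (λ_1 + ... + λ_k) / Σ λ:
  k = 1: 59/100 = 0.59
  k = 2: (59 + 41)/100 = 100/100 = 1

Summary (fraction, with percent):

explained: PC1 0.59 (59%), PC2 0.41 (41%);  cumulative: 0.59, 1


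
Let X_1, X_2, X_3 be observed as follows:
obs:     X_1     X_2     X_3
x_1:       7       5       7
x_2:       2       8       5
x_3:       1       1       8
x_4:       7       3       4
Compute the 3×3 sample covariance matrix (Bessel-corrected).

Step 1 — column means:
  mean(X_1) = (7 + 2 + 1 + 7) / 4 = 17/4 = 4.25
  mean(X_2) = (5 + 8 + 1 + 3) / 4 = 17/4 = 4.25
  mean(X_3) = (7 + 5 + 8 + 4) / 4 = 24/4 = 6

Step 2 — sample covariance S[i,j] = (1/(n-1)) · Σ_k (x_{k,i} - mean_i) · (x_{k,j} - mean_j), with n-1 = 3.
  S[X_1,X_1] = ((2.75)·(2.75) + (-2.25)·(-2.25) + (-3.25)·(-3.25) + (2.75)·(2.75)) / 3 = 30.75/3 = 10.25
  S[X_1,X_2] = ((2.75)·(0.75) + (-2.25)·(3.75) + (-3.25)·(-3.25) + (2.75)·(-1.25)) / 3 = 0.75/3 = 0.25
  S[X_1,X_3] = ((2.75)·(1) + (-2.25)·(-1) + (-3.25)·(2) + (2.75)·(-2)) / 3 = -7/3 = -2.3333
  S[X_2,X_2] = ((0.75)·(0.75) + (3.75)·(3.75) + (-3.25)·(-3.25) + (-1.25)·(-1.25)) / 3 = 26.75/3 = 8.9167
  S[X_2,X_3] = ((0.75)·(1) + (3.75)·(-1) + (-3.25)·(2) + (-1.25)·(-2)) / 3 = -7/3 = -2.3333
  S[X_3,X_3] = ((1)·(1) + (-1)·(-1) + (2)·(2) + (-2)·(-2)) / 3 = 10/3 = 3.3333

S is symmetric (S[j,i] = S[i,j]). Assembling:

S = [[10.25, 0.25, -2.3333],
 [0.25, 8.9167, -2.3333],
 [-2.3333, -2.3333, 3.3333]]


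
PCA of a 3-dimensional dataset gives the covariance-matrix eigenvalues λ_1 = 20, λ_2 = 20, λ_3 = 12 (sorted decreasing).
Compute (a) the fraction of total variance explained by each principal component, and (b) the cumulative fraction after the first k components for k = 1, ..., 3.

Step 1 — total variance = trace(Sigma) = Σ λ_i = 20 + 20 + 12 = 52.

Step 2 — fraction explained by component i = λ_i / Σ λ:
  PC1: 20/52 = 0.3846
  PC2: 20/52 = 0.3846
  PC3: 12/52 = 0.2308

Step 3 — cumulative fraction after k components = (λ_1 + ... + λ_k) / Σ λ:
  k = 1: 20/52 = 0.3846
  k = 2: (20 + 20)/52 = 40/52 = 0.7692
  k = 3: (20 + 20 + 12)/52 = 52/52 = 1

Summary (fraction, with percent):

explained: PC1 0.3846 (38.46%), PC2 0.3846 (38.46%), PC3 0.2308 (23.08%);  cumulative: 0.3846, 0.7692, 1


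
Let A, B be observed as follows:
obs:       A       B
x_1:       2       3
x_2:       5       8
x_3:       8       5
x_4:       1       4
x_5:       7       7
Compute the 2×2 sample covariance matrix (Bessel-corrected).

Step 1 — column means:
  mean(A) = (2 + 5 + 8 + 1 + 7) / 5 = 23/5 = 4.6
  mean(B) = (3 + 8 + 5 + 4 + 7) / 5 = 27/5 = 5.4

Step 2 — sample covariance S[i,j] = (1/(n-1)) · Σ_k (x_{k,i} - mean_i) · (x_{k,j} - mean_j), with n-1 = 4.
  S[A,A] = ((-2.6)·(-2.6) + (0.4)·(0.4) + (3.4)·(3.4) + (-3.6)·(-3.6) + (2.4)·(2.4)) / 4 = 37.2/4 = 9.3
  S[A,B] = ((-2.6)·(-2.4) + (0.4)·(2.6) + (3.4)·(-0.4) + (-3.6)·(-1.4) + (2.4)·(1.6)) / 4 = 14.8/4 = 3.7
  S[B,B] = ((-2.4)·(-2.4) + (2.6)·(2.6) + (-0.4)·(-0.4) + (-1.4)·(-1.4) + (1.6)·(1.6)) / 4 = 17.2/4 = 4.3

S is symmetric (S[j,i] = S[i,j]). Assembling:

S = [[9.3, 3.7],
 [3.7, 4.3]]


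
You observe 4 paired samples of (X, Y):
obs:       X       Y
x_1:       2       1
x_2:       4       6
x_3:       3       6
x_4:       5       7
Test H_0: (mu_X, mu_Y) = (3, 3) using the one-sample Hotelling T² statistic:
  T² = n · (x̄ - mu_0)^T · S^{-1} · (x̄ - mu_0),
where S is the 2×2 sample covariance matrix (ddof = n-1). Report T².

Step 1 — sample mean vector:
  mean(X) = (2 + 4 + 3 + 5) / 4 = 14/4 = 3.5
  mean(Y) = (1 + 6 + 6 + 7) / 4 = 20/4 = 5
  x̄ = (3.5, 5),  deviation x̄ - mu_0 = (3.5, 5) - (3, 3) = (0.5, 2).

Step 2 — sample covariance matrix, S[i,j] = (1/(n-1)) · Σ_k (x_{k,i} - mean_i) · (x_{k,j} - mean_j), divisor n-1 = 3:
  S[X,X] = ((-1.5)·(-1.5) + (0.5)·(0.5) + (-0.5)·(-0.5) + (1.5)·(1.5)) / 3 = 5/3 = 1.6667
  S[X,Y] = ((-1.5)·(-4) + (0.5)·(1) + (-0.5)·(1) + (1.5)·(2)) / 3 = 9/3 = 3
  S[Y,Y] = ((-4)·(-4) + (1)·(1) + (1)·(1) + (2)·(2)) / 3 = 22/3 = 7.3333
  S = [[1.6667, 3],
 [3, 7.3333]].

Step 3 — invert S. det(S) = 1.6667·7.3333 - (3)² = 3.2222.
  S^{-1} = (1/det) · [[d, -b], [-b, a]] = [[2.2759, -0.931],
 [-0.931, 0.5172]].

Step 4 — quadratic form (x̄ - mu_0)^T · S^{-1} · (x̄ - mu_0):
  S^{-1} · (x̄ - mu_0) = (-0.7241, 0.569),
  (x̄ - mu_0)^T · [...] = (0.5)·(-0.7241) + (2)·(0.569) = 0.7759.

Step 5 — scale by n: T² = 4 · 0.7759 = 3.1034.

T² ≈ 3.1034


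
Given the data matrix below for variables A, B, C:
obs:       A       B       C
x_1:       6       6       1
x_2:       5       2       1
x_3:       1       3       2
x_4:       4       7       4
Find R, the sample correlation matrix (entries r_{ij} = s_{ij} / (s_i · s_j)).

Step 1 — column means:
  mean(A) = (6 + 5 + 1 + 4) / 4 = 16/4 = 4
  mean(B) = (6 + 2 + 3 + 7) / 4 = 18/4 = 4.5
  mean(C) = (1 + 1 + 2 + 4) / 4 = 8/4 = 2

Step 2 — sample variances and covariances s[i,j] = (1/(n-1)) · Σ_k (x_{k,i} - mean_i) · (x_{k,j} - mean_j), with n-1 = 3:
  s[A,A] = ((2)·(2) + (1)·(1) + (-3)·(-3) + (0)·(0)) / 3 = 14/3 = 4.6667
  s[A,B] = ((2)·(1.5) + (1)·(-2.5) + (-3)·(-1.5) + (0)·(2.5)) / 3 = 5/3 = 1.6667
  s[A,C] = ((2)·(-1) + (1)·(-1) + (-3)·(0) + (0)·(2)) / 3 = -3/3 = -1
  s[B,B] = ((1.5)·(1.5) + (-2.5)·(-2.5) + (-1.5)·(-1.5) + (2.5)·(2.5)) / 3 = 17/3 = 5.6667
  s[B,C] = ((1.5)·(-1) + (-2.5)·(-1) + (-1.5)·(0) + (2.5)·(2)) / 3 = 6/3 = 2
  s[C,C] = ((-1)·(-1) + (-1)·(-1) + (0)·(0) + (2)·(2)) / 3 = 6/3 = 2
  Sample standard deviations s_i = √(s[i,i]):
  s(A) = √(4.6667) = 2.1602
  s(B) = √(5.6667) = 2.3805
  s(C) = √(2) = 1.4142

Step 3 — r_{ij} = s_{ij} / (s_i · s_j):
  r[A,A] = 1 (diagonal).
  r[A,B] = 1.6667 / (2.1602 · 2.3805) = 1.6667 / 5.1424 = 0.3241
  r[A,C] = -1 / (2.1602 · 1.4142) = -1 / 3.0551 = -0.3273
  r[B,B] = 1 (diagonal).
  r[B,C] = 2 / (2.3805 · 1.4142) = 2 / 3.3665 = 0.5941
  r[C,C] = 1 (diagonal).

R is symmetric with unit diagonal. Assembling:

R = [[1, 0.3241, -0.3273],
 [0.3241, 1, 0.5941],
 [-0.3273, 0.5941, 1]]


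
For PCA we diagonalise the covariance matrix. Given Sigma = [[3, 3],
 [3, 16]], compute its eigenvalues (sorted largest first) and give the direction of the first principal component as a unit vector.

Step 1 — characteristic polynomial of 2×2 Sigma:
  det(Sigma - λI) = λ² - trace · λ + det = 0.
  trace = 3 + 16 = 19, det = 3·16 - (3)² = 39.
Step 2 — discriminant:
  Δ = trace² - 4·det = 361 - 156 = 205.
Step 3 — eigenvalues:
  λ = (trace ± √Δ)/2 = (19 ± 14.3178)/2,
  λ_1 = 16.6589,  λ_2 = 2.3411.

Step 4 — unit eigenvector for λ_1: solve (Sigma - λ_1 I)v = 0. First row:
  (3 - 16.6589)·v_x + (3)·v_y = 0, i.e. (-13.6589)·v_x + (3)·v_y = 0,
  so v ∝ (b, λ_1 - a) = (3, 13.6589) = u.
  ||u|| = √((3)² + (13.6589)²) = √(195.5658) ≈ 13.9845,
  v_1 = u/||u|| ≈ (0.2145, 0.9767) (||v_1|| = 1).

λ_1 = 16.6589,  λ_2 = 2.3411;  v_1 ≈ (0.2145, 0.9767)


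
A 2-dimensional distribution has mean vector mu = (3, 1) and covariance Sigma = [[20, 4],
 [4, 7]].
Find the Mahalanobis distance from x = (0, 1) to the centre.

Step 1 — centre the observation: (x - mu) = (-3, 0).

Step 2 — invert Sigma. det(Sigma) = 20·7 - (4)² = 124.
  Sigma^{-1} = (1/det) · [[d, -b], [-b, a]] = [[0.0565, -0.0323],
 [-0.0323, 0.1613]].

Step 3 — form the quadratic (x - mu)^T · Sigma^{-1} · (x - mu):
  Sigma^{-1} · (x - mu) = (-0.1694, 0.0968).
  (x - mu)^T · [Sigma^{-1} · (x - mu)] = (-3)·(-0.1694) + (0)·(0.0968) = 0.5081.

Step 4 — take square root: d = √(0.5081) ≈ 0.7128.

d(x, mu) = √(0.5081) ≈ 0.7128


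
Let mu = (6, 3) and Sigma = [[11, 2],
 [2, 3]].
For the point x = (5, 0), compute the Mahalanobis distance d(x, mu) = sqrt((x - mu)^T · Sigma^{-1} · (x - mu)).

Step 1 — centre the observation: (x - mu) = (-1, -3).

Step 2 — invert Sigma. det(Sigma) = 11·3 - (2)² = 29.
  Sigma^{-1} = (1/det) · [[d, -b], [-b, a]] = [[0.1034, -0.069],
 [-0.069, 0.3793]].

Step 3 — form the quadratic (x - mu)^T · Sigma^{-1} · (x - mu):
  Sigma^{-1} · (x - mu) = (0.1034, -1.069).
  (x - mu)^T · [Sigma^{-1} · (x - mu)] = (-1)·(0.1034) + (-3)·(-1.069) = 3.1034.

Step 4 — take square root: d = √(3.1034) ≈ 1.7617.

d(x, mu) = √(3.1034) ≈ 1.7617


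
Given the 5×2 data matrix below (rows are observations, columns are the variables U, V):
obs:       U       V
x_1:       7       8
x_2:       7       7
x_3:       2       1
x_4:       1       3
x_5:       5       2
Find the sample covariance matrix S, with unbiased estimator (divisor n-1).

Step 1 — column means:
  mean(U) = (7 + 7 + 2 + 1 + 5) / 5 = 22/5 = 4.4
  mean(V) = (8 + 7 + 1 + 3 + 2) / 5 = 21/5 = 4.2

Step 2 — sample covariance S[i,j] = (1/(n-1)) · Σ_k (x_{k,i} - mean_i) · (x_{k,j} - mean_j), with n-1 = 4.
  S[U,U] = ((2.6)·(2.6) + (2.6)·(2.6) + (-2.4)·(-2.4) + (-3.4)·(-3.4) + (0.6)·(0.6)) / 4 = 31.2/4 = 7.8
  S[U,V] = ((2.6)·(3.8) + (2.6)·(2.8) + (-2.4)·(-3.2) + (-3.4)·(-1.2) + (0.6)·(-2.2)) / 4 = 27.6/4 = 6.9
  S[V,V] = ((3.8)·(3.8) + (2.8)·(2.8) + (-3.2)·(-3.2) + (-1.2)·(-1.2) + (-2.2)·(-2.2)) / 4 = 38.8/4 = 9.7

S is symmetric (S[j,i] = S[i,j]). Assembling:

S = [[7.8, 6.9],
 [6.9, 9.7]]


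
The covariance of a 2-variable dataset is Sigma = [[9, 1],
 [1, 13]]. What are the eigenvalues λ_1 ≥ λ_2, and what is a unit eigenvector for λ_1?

Step 1 — characteristic polynomial of 2×2 Sigma:
  det(Sigma - λI) = λ² - trace · λ + det = 0.
  trace = 9 + 13 = 22, det = 9·13 - (1)² = 116.
Step 2 — discriminant:
  Δ = trace² - 4·det = 484 - 464 = 20.
Step 3 — eigenvalues:
  λ = (trace ± √Δ)/2 = (22 ± 4.4721)/2,
  λ_1 = 13.2361,  λ_2 = 8.7639.

Step 4 — unit eigenvector for λ_1: solve (Sigma - λ_1 I)v = 0. First row:
  (9 - 13.2361)·v_x + (1)·v_y = 0, i.e. (-4.2361)·v_x + (1)·v_y = 0,
  so v ∝ (b, λ_1 - a) = (1, 4.2361) = u.
  ||u|| = √((1)² + (4.2361)²) = √(18.9443) ≈ 4.3525,
  v_1 = u/||u|| ≈ (0.2298, 0.9732) (||v_1|| = 1).

λ_1 = 13.2361,  λ_2 = 8.7639;  v_1 ≈ (0.2298, 0.9732)


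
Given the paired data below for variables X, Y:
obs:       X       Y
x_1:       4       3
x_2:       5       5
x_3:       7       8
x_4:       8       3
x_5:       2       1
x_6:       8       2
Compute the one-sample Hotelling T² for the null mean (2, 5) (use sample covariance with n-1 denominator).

Step 1 — sample mean vector:
  mean(X) = (4 + 5 + 7 + 8 + 2 + 8) / 6 = 34/6 = 5.6667
  mean(Y) = (3 + 5 + 8 + 3 + 1 + 2) / 6 = 22/6 = 3.6667
  x̄ = (5.6667, 3.6667),  deviation x̄ - mu_0 = (5.6667, 3.6667) - (2, 5) = (3.6667, -1.3333).

Step 2 — sample covariance matrix, S[i,j] = (1/(n-1)) · Σ_k (x_{k,i} - mean_i) · (x_{k,j} - mean_j), divisor n-1 = 5:
  S[X,X] = ((-1.6667)·(-1.6667) + (-0.6667)·(-0.6667) + (1.3333)·(1.3333) + (2.3333)·(2.3333) + (-3.6667)·(-3.6667) + (2.3333)·(2.3333)) / 5 = 29.3333/5 = 5.8667
  S[X,Y] = ((-1.6667)·(-0.6667) + (-0.6667)·(1.3333) + (1.3333)·(4.3333) + (2.3333)·(-0.6667) + (-3.6667)·(-2.6667) + (2.3333)·(-1.6667)) / 5 = 10.3333/5 = 2.0667
  S[Y,Y] = ((-0.6667)·(-0.6667) + (1.3333)·(1.3333) + (4.3333)·(4.3333) + (-0.6667)·(-0.6667) + (-2.6667)·(-2.6667) + (-1.6667)·(-1.6667)) / 5 = 31.3333/5 = 6.2667
  S = [[5.8667, 2.0667],
 [2.0667, 6.2667]].

Step 3 — invert S. det(S) = 5.8667·6.2667 - (2.0667)² = 32.4933.
  S^{-1} = (1/det) · [[d, -b], [-b, a]] = [[0.1929, -0.0636],
 [-0.0636, 0.1805]].

Step 4 — quadratic form (x̄ - mu_0)^T · S^{-1} · (x̄ - mu_0):
  S^{-1} · (x̄ - mu_0) = (0.792, -0.4739),
  (x̄ - mu_0)^T · [...] = (3.6667)·(0.792) + (-1.3333)·(-0.4739) = 3.5358.

Step 5 — scale by n: T² = 6 · 3.5358 = 21.2146.

T² ≈ 21.2146


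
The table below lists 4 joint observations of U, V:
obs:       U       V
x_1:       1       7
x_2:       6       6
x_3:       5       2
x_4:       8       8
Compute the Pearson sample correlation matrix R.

Step 1 — column means:
  mean(U) = (1 + 6 + 5 + 8) / 4 = 20/4 = 5
  mean(V) = (7 + 6 + 2 + 8) / 4 = 23/4 = 5.75

Step 2 — sample variances and covariances s[i,j] = (1/(n-1)) · Σ_k (x_{k,i} - mean_i) · (x_{k,j} - mean_j), with n-1 = 3:
  s[U,U] = ((-4)·(-4) + (1)·(1) + (0)·(0) + (3)·(3)) / 3 = 26/3 = 8.6667
  s[U,V] = ((-4)·(1.25) + (1)·(0.25) + (0)·(-3.75) + (3)·(2.25)) / 3 = 2/3 = 0.6667
  s[V,V] = ((1.25)·(1.25) + (0.25)·(0.25) + (-3.75)·(-3.75) + (2.25)·(2.25)) / 3 = 20.75/3 = 6.9167
  Sample standard deviations s_i = √(s[i,i]):
  s(U) = √(8.6667) = 2.9439
  s(V) = √(6.9167) = 2.63

Step 3 — r_{ij} = s_{ij} / (s_i · s_j):
  r[U,U] = 1 (diagonal).
  r[U,V] = 0.6667 / (2.9439 · 2.63) = 0.6667 / 7.7424 = 0.0861
  r[V,V] = 1 (diagonal).

R is symmetric with unit diagonal. Assembling:

R = [[1, 0.0861],
 [0.0861, 1]]


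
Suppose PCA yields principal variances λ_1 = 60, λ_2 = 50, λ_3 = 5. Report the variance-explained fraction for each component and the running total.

Step 1 — total variance = trace(Sigma) = Σ λ_i = 60 + 50 + 5 = 115.

Step 2 — fraction explained by component i = λ_i / Σ λ:
  PC1: 60/115 = 0.5217
  PC2: 50/115 = 0.4348
  PC3: 5/115 = 0.0435

Step 3 — cumulative fraction after k components = (λ_1 + ... + λ_k) / Σ λ:
  k = 1: 60/115 = 0.5217
  k = 2: (60 + 50)/115 = 110/115 = 0.9565
  k = 3: (60 + 50 + 5)/115 = 115/115 = 1

Summary (fraction, with percent):

explained: PC1 0.5217 (52.17%), PC2 0.4348 (43.48%), PC3 0.0435 (4.35%);  cumulative: 0.5217, 0.9565, 1
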